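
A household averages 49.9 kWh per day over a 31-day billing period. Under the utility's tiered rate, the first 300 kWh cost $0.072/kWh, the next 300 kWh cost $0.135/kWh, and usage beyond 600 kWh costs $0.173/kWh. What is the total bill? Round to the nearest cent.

Usage = 49.9 kWh/day × 31 days = 1546.9 kWh
First 300 kWh × $0.072 = $21.60
Next 300 kWh × $0.135 = $40.50
Remaining 946.9 kWh × $0.173 = $163.81
Total = $225.91

$225.91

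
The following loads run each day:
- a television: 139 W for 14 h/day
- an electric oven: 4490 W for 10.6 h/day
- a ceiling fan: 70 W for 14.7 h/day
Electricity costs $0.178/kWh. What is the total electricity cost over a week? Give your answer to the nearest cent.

television: 139 W × 14 h × 7 d = 13,622 Wh = 13.62 kWh
electric oven: 4490 W × 10.6 h × 7 d = 333,158 Wh = 333.2 kWh
ceiling fan: 70 W × 14.7 h × 7 d = 7,203 Wh = 7.203 kWh
Total energy = 13.62 + 333.2 + 7.203 = 354 kWh
Cost = 354 kWh × $0.178 = $63.01

$63.01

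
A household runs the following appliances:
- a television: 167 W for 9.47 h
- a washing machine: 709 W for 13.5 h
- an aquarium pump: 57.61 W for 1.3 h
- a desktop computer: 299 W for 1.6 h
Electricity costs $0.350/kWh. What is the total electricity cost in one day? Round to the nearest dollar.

television: 167 W × 9.47 h = 1,581 Wh = 1.581 kWh
washing machine: 709 W × 13.5 h = 9,572 Wh = 9.572 kWh
aquarium pump: 57.61 W × 1.3 h = 75 Wh = 0.07489 kWh
desktop computer: 299 W × 1.6 h = 478 Wh = 0.4784 kWh
Total energy = 1.581 + 9.572 + 0.07489 + 0.4784 = 11.71 kWh
Cost = 11.71 kWh × $0.350 = $4.10 ≈ $4

$4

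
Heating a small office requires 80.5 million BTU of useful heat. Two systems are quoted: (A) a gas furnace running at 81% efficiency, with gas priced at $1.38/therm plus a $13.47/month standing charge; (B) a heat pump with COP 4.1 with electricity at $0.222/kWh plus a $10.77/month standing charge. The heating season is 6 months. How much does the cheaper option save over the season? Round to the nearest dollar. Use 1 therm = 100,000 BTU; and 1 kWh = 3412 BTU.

$110

Heat load = 80.5 × 10⁶ BTU = 80,500,000 BTU
Gas: input = 80,500,000 / 0.81 = 99,382,716 BTU = 993.8 therm → 993.8 × $1.38 = $1,371.48; + 6 × $13.47 standing = $1,452.30
Heat pump: 80,500,000 BTU / 3412 = 23,590 kWh heat; / 4.1 = 5,754 kWh in → × $0.222 = $1,277.49; + 6 × $10.77 standing = $1,342.11
Difference = |$1,452.30 − $1,342.11| = $110.20 ≈ $110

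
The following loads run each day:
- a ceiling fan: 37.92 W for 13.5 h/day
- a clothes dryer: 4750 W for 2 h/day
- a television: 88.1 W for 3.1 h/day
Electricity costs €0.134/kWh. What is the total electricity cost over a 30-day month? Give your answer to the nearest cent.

€41.35

ceiling fan: 37.92 W × 13.5 h × 30 d = 15,358 Wh = 15.36 kWh
clothes dryer: 4750 W × 2 h × 30 d = 285,000 Wh = 285 kWh
television: 88.1 W × 3.1 h × 30 d = 8,193 Wh = 8.193 kWh
Total energy = 15.36 + 285 + 8.193 = 308.6 kWh
Cost = 308.6 kWh × €0.134 = €41.35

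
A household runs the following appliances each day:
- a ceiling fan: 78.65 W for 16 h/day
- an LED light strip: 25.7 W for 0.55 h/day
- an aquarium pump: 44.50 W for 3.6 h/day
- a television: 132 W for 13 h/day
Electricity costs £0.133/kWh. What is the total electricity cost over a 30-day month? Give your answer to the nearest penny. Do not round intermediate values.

ceiling fan: 78.65 W × 16 h × 30 d = 37,752 Wh = 37.75 kWh
LED light strip: 25.7 W × 0.55 h × 30 d = 424 Wh = 0.4241 kWh
aquarium pump: 44.50 W × 3.6 h × 30 d = 4,806 Wh = 4.806 kWh
television: 132 W × 13 h × 30 d = 51,480 Wh = 51.48 kWh
Total energy = 37.75 + 0.4241 + 4.806 + 51.48 = 94.46 kWh
Cost = 94.46 kWh × £0.133 = £12.56

£12.56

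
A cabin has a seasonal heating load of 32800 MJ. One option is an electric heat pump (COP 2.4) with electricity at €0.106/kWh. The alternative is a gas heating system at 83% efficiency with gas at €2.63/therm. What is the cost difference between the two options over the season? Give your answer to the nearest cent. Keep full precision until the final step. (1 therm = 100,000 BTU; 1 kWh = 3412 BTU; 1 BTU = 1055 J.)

€582.70

Heat load = 32800 MJ = 32,800,000,000 J / 1055 = 31,090,047 BTU
Gas: input = 31,090,047 / 0.83 = 37,457,888 BTU = 374.6 therm → 374.6 × €2.63 = €985.14
Heat pump: 31,090,047 BTU / 3412 = 9,112 kWh heat; / 2.4 = 3,797 kWh in → × €0.106 = €402.45
Difference = |€985.14 − €402.45| = €582.70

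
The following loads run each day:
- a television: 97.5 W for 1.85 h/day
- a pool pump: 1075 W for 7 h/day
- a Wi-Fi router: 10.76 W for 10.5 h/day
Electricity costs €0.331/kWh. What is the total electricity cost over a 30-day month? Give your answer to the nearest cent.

€77.64

television: 97.5 W × 1.85 h × 30 d = 5,411 Wh = 5.411 kWh
pool pump: 1075 W × 7 h × 30 d = 225,750 Wh = 225.8 kWh
Wi-Fi router: 10.76 W × 10.5 h × 30 d = 3,389 Wh = 3.389 kWh
Total energy = 5.411 + 225.8 + 3.389 = 234.6 kWh
Cost = 234.6 kWh × €0.331 = €77.64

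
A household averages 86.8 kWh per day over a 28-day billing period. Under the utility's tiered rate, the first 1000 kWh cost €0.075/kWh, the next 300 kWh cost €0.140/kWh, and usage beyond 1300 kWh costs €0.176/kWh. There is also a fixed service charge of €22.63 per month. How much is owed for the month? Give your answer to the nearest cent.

Usage = 86.8 kWh/day × 28 days = 2430.4 kWh
First 1000 kWh × €0.075 = €75.00
Next 300 kWh × €0.140 = €42.00
Remaining 1130.4 kWh × €0.176 = €198.95
Energy charge = €315.95; + service €22.63 = €338.58

€338.58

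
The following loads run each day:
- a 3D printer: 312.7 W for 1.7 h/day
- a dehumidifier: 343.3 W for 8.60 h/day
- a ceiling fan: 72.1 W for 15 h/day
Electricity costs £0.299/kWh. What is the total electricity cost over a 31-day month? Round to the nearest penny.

3D printer: 312.7 W × 1.7 h × 31 d = 16,479 Wh = 16.48 kWh
dehumidifier: 343.3 W × 8.60 h × 31 d = 91,524 Wh = 91.52 kWh
ceiling fan: 72.1 W × 15 h × 31 d = 33,526 Wh = 33.53 kWh
Total energy = 16.48 + 91.52 + 33.53 = 141.5 kWh
Cost = 141.5 kWh × £0.299 = £42.32

£42.32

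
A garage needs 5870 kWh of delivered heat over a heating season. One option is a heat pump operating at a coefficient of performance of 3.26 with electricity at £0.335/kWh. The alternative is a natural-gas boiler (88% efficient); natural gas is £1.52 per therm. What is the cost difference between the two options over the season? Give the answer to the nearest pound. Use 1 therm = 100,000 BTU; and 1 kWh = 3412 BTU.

Heat load = 5870 kWh × 3412 = 20,028,440 BTU
Gas: input = 20,028,440 / 0.88 = 22,759,591 BTU = 227.6 therm → 227.6 × £1.52 = £345.95
Heat pump: 20,028,440 BTU / 3412 = 5,870 kWh heat; / 3.26 = 1,801 kWh in → × £0.335 = £603.21
Difference = |£345.95 − £603.21| = £257.26 ≈ £257

£257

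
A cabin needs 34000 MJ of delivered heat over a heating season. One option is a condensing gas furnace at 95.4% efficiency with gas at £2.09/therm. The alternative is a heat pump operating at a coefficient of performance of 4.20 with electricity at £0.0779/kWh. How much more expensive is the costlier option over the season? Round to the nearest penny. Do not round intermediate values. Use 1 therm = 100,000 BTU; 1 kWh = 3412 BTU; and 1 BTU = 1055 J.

£530.84

Heat load = 34000 MJ = 34,000,000,000 J / 1055 = 32,227,488 BTU
Gas: input = 32,227,488 / 0.954 = 33,781,434 BTU = 337.8 therm → 337.8 × £2.09 = £706.03
Heat pump: 32,227,488 BTU / 3412 = 9,445 kWh heat; / 4.20 = 2,249 kWh in → × £0.0779 = £175.19
Difference = |£706.03 − £175.19| = £530.84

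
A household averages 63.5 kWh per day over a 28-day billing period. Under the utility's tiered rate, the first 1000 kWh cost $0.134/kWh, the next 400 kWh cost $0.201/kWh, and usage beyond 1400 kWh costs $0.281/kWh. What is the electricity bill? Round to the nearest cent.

$320.62

Usage = 63.5 kWh/day × 28 days = 1778 kWh
First 1000 kWh × $0.134 = $134.00
Next 400 kWh × $0.201 = $80.40
Remaining 378 kWh × $0.281 = $106.22
Total = $320.62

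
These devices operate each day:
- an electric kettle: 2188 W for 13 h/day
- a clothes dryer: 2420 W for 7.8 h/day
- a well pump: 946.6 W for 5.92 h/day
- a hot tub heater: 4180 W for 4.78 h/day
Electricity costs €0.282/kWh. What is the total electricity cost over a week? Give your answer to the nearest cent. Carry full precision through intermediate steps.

electric kettle: 2188 W × 13 h × 7 d = 199,108 Wh = 199.1 kWh
clothes dryer: 2420 W × 7.8 h × 7 d = 132,132 Wh = 132.1 kWh
well pump: 946.6 W × 5.92 h × 7 d = 39,227 Wh = 39.23 kWh
hot tub heater: 4180 W × 4.78 h × 7 d = 139,863 Wh = 139.9 kWh
Total energy = 199.1 + 132.1 + 39.23 + 139.9 = 510.3 kWh
Cost = 510.3 kWh × €0.282 = €143.91

€143.91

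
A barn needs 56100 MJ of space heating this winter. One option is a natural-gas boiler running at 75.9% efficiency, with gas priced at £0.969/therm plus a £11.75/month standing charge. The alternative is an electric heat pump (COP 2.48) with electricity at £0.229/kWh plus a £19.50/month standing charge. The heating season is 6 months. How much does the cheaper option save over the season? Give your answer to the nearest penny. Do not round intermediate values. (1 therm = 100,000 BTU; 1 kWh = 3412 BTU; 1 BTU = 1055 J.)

£806.70

Heat load = 56100 MJ = 56,100,000,000 J / 1055 = 53,175,355 BTU
Gas: input = 53,175,355 / 0.759 = 70,059,757 BTU = 700.6 therm → 700.6 × £0.969 = £678.88; + 6 × £11.75 standing = £749.38
Heat pump: 53,175,355 BTU / 3412 = 15,580 kWh heat; / 2.48 = 6,284 kWh in → × £0.229 = £1,439.08; + 6 × £19.50 standing = £1,556.08
Difference = |£749.38 − £1,556.08| = £806.70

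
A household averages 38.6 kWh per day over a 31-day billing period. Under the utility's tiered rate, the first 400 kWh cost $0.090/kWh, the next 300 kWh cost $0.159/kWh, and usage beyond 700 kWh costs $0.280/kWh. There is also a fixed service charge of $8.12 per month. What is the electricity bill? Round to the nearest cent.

$230.87

Usage = 38.6 kWh/day × 31 days = 1196.6 kWh
First 400 kWh × $0.090 = $36.00
Next 300 kWh × $0.159 = $47.70
Remaining 496.6 kWh × $0.280 = $139.05
Energy charge = $222.75; + service $8.12 = $230.87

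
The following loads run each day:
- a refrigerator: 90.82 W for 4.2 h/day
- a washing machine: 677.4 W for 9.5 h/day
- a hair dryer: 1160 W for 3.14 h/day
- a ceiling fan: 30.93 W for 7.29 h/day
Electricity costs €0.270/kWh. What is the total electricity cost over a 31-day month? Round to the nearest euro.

refrigerator: 90.82 W × 4.2 h × 31 d = 11,825 Wh = 11.82 kWh
washing machine: 677.4 W × 9.5 h × 31 d = 199,494 Wh = 199.5 kWh
hair dryer: 1160 W × 3.14 h × 31 d = 112,914 Wh = 112.9 kWh
ceiling fan: 30.93 W × 7.29 h × 31 d = 6,990 Wh = 6.99 kWh
Total energy = 11.82 + 199.5 + 112.9 + 6.99 = 331.2 kWh
Cost = 331.2 kWh × €0.270 = €89.43 ≈ €89

€89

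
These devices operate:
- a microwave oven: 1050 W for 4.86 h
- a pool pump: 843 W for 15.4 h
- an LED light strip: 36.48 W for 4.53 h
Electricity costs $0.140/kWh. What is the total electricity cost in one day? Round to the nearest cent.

microwave oven: 1050 W × 4.86 h = 5,103 Wh = 5.103 kWh
pool pump: 843 W × 15.4 h = 12,982 Wh = 12.98 kWh
LED light strip: 36.48 W × 4.53 h = 165 Wh = 0.1653 kWh
Total energy = 5.103 + 12.98 + 0.1653 = 18.25 kWh
Cost = 18.25 kWh × $0.140 = $2.56

$2.56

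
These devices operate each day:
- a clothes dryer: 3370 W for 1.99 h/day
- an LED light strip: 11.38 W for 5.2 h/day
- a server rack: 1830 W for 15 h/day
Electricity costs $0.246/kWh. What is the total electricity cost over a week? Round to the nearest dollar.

clothes dryer: 3370 W × 1.99 h × 7 d = 46,944 Wh = 46.94 kWh
LED light strip: 11.38 W × 5.2 h × 7 d = 414 Wh = 0.4142 kWh
server rack: 1830 W × 15 h × 7 d = 192,150 Wh = 192.2 kWh
Total energy = 46.94 + 0.4142 + 192.2 = 239.5 kWh
Cost = 239.5 kWh × $0.246 = $58.92 ≈ $59

$59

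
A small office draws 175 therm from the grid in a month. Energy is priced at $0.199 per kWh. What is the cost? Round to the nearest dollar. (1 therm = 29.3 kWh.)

$1020

175 therm × (29.3 kWh/therm) = 5,128 kWh
Cost = 5,128 kWh × $0.199/kWh = $1,020.37 ≈ $1020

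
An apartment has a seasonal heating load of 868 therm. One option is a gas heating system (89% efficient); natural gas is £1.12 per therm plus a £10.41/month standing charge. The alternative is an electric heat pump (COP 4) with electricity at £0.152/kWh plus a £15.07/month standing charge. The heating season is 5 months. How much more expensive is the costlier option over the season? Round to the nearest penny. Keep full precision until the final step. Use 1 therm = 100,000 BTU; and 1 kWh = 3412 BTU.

Heat load = 868 therm × 100,000 = 86,800,000 BTU
Gas: input = 86,800,000 / 0.89 = 97,528,090 BTU = 975.3 therm → 975.3 × £1.12 = £1,092.31; + 5 × £10.41 standing = £1,144.36
Heat pump: 86,800,000 BTU / 3412 = 25,440 kWh heat; / 4 = 6,360 kWh in → × £0.152 = £966.71; + 5 × £15.07 standing = £1,042.06
Difference = |£1,144.36 − £1,042.06| = £102.31

£102.31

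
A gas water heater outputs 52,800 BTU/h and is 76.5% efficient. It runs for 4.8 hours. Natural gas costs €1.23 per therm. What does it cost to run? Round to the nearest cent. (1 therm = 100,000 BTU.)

€4.07

Heat delivered = 52,800 BTU/h × 4.8 h = 253,440 BTU
Gas input = 253,440 / 0.765 = 331,294 BTU
= 331,294 / 100,000 = 3.313 therm
Cost = 3.313 × €1.23/therm = €4.07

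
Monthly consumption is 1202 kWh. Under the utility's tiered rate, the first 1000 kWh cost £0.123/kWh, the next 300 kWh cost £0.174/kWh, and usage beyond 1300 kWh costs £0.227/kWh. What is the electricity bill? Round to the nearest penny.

First 1000 kWh × £0.123 = £123.00
Next 202 kWh × £0.174 = £35.15
Remaining tier: 0 kWh (not reached)
Total = £158.15

£158.15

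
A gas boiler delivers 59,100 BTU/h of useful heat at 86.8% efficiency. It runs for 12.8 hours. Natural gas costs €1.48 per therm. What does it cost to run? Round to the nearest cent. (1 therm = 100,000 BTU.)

€12.90

Heat delivered = 59,100 BTU/h × 12.8 h = 756,480 BTU
Gas input = 756,480 / 0.868 = 871,521 BTU
= 871,521 / 100,000 = 8.715 therm
Cost = 8.715 × €1.48/therm = €12.90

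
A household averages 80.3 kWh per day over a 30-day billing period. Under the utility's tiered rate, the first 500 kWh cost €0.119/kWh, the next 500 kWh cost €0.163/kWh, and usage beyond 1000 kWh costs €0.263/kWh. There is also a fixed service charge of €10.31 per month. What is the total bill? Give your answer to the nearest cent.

€521.88

Usage = 80.3 kWh/day × 30 days = 2409 kWh
First 500 kWh × €0.119 = €59.50
Next 500 kWh × €0.163 = €81.50
Remaining 1409 kWh × €0.263 = €370.57
Energy charge = €511.57; + service €10.31 = €521.88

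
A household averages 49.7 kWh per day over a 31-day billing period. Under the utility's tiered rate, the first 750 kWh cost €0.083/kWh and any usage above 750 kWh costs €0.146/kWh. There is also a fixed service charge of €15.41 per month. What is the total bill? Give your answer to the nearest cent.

Usage = 49.7 kWh/day × 31 days = 1540.7 kWh
First 750 kWh × €0.083 = €62.25
Remaining 790.7 kWh × €0.146 = €115.44
Energy charge = €177.69; + service €15.41 = €193.10

€193.10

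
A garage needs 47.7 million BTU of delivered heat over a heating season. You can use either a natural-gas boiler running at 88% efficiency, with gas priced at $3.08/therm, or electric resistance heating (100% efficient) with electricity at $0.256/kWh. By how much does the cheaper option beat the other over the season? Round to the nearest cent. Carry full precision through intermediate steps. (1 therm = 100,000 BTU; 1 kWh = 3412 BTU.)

$1909.40

Heat load = 47.7 × 10⁶ BTU = 47,700,000 BTU
Gas: input = 47,700,000 / 0.88 = 54,204,545 BTU = 542 therm → 542 × $3.08 = $1,669.50
Electric: 47,700,000 BTU / 3412 = 13,980 kWh → × $0.256 = $3,578.90
Difference = |$1,669.50 − $3,578.90| = $1,909.40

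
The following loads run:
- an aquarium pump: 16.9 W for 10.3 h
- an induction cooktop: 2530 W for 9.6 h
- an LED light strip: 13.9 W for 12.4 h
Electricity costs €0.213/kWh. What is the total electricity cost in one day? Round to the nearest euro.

€5

aquarium pump: 16.9 W × 10.3 h = 174 Wh = 0.1741 kWh
induction cooktop: 2530 W × 9.6 h = 24,288 Wh = 24.29 kWh
LED light strip: 13.9 W × 12.4 h = 172 Wh = 0.1724 kWh
Total energy = 0.1741 + 24.29 + 0.1724 = 24.63 kWh
Cost = 24.63 kWh × €0.213 = €5.25 ≈ €5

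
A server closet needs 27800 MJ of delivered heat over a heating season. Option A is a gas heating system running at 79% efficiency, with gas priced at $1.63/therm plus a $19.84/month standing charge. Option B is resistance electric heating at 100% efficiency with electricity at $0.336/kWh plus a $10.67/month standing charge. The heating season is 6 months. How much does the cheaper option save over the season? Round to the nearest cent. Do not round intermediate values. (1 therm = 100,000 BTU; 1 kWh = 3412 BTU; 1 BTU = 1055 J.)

$1996.20

Heat load = 27800 MJ = 27,800,000,000 J / 1055 = 26,350,711 BTU
Gas: input = 26,350,711 / 0.79 = 33,355,330 BTU = 333.6 therm → 333.6 × $1.63 = $543.69; + 6 × $19.84 standing = $662.73
Electric: 26,350,711 BTU / 3412 = 7,723 kWh → × $0.336 = $2,594.91; + 6 × $10.67 standing = $2,658.93
Difference = |$662.73 − $2,658.93| = $1,996.20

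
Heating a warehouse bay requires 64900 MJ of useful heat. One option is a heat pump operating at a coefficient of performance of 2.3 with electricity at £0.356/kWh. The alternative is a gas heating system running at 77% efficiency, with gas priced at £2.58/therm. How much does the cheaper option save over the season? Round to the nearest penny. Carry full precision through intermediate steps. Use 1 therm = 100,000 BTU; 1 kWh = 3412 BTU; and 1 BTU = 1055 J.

£729.44

Heat load = 64900 MJ = 64,900,000,000 J / 1055 = 61,516,588 BTU
Gas: input = 61,516,588 / 0.77 = 79,891,672 BTU = 798.9 therm → 798.9 × £2.58 = £2,061.21
Heat pump: 61,516,588 BTU / 3412 = 18,030 kWh heat; / 2.3 = 7,839 kWh in → × £0.356 = £2,790.65
Difference = |£2,061.21 − £2,790.65| = £729.44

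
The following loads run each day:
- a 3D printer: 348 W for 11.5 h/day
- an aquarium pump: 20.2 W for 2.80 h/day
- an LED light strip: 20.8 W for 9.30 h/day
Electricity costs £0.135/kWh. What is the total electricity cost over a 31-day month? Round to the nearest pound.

£18

3D printer: 348 W × 11.5 h × 31 d = 124,062 Wh = 124.1 kWh
aquarium pump: 20.2 W × 2.80 h × 31 d = 1,753 Wh = 1.753 kWh
LED light strip: 20.8 W × 9.30 h × 31 d = 5,997 Wh = 5.997 kWh
Total energy = 124.1 + 1.753 + 5.997 = 131.8 kWh
Cost = 131.8 kWh × £0.135 = £17.79 ≈ £18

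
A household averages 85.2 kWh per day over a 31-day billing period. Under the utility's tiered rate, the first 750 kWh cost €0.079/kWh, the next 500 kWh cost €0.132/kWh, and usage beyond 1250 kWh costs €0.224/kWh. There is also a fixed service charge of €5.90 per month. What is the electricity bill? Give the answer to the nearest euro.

€443

Usage = 85.2 kWh/day × 31 days = 2641.2 kWh
First 750 kWh × €0.079 = €59.25
Next 500 kWh × €0.132 = €66.00
Remaining 1391.2 kWh × €0.224 = €311.63
Energy charge = €436.88; + service €5.90 = €442.78 ≈ €443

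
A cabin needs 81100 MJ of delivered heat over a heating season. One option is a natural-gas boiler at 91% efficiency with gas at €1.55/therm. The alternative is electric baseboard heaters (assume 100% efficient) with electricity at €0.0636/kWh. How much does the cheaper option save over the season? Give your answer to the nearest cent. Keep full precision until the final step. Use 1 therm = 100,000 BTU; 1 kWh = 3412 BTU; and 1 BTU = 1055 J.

Heat load = 81100 MJ = 81,100,000,000 J / 1055 = 76,872,038 BTU
Gas: input = 76,872,038 / 0.91 = 84,474,767 BTU = 844.7 therm → 844.7 × €1.55 = €1,309.36
Electric: 76,872,038 BTU / 3412 = 22,530 kWh → × €0.0636 = €1,432.90
Difference = |€1,309.36 − €1,432.90| = €123.54

€123.54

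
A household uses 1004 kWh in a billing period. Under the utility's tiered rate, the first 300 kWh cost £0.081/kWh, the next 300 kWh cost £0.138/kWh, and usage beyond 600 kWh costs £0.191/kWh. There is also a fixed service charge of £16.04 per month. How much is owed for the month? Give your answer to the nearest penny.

£158.90

First 300 kWh × £0.081 = £24.30
Next 300 kWh × £0.138 = £41.40
Remaining 404 kWh × £0.191 = £77.16
Energy charge = £142.86; + service £16.04 = £158.90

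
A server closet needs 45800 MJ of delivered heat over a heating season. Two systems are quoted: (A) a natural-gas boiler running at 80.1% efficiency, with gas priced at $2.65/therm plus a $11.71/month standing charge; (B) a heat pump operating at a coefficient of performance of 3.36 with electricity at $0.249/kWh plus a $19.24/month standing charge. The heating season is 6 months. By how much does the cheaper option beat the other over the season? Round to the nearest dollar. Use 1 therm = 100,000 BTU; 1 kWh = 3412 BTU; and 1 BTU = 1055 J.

Heat load = 45800 MJ = 45,800,000,000 J / 1055 = 43,412,322 BTU
Gas: input = 43,412,322 / 0.801 = 54,197,656 BTU = 542 therm → 542 × $2.65 = $1,436.24; + 6 × $11.71 standing = $1,506.50
Heat pump: 43,412,322 BTU / 3412 = 12,720 kWh heat; / 3.36 = 3,787 kWh in → × $0.249 = $942.90; + 6 × $19.24 standing = $1,058.34
Difference = |$1,506.50 − $1,058.34| = $448.16 ≈ $448

$448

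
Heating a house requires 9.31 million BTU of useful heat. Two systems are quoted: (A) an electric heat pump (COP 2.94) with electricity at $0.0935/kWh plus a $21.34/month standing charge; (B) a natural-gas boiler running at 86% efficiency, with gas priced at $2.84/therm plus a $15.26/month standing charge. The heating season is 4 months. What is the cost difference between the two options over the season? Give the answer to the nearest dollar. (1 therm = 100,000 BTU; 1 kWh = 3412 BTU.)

Heat load = 9.31 × 10⁶ BTU = 9,310,000 BTU
Gas: input = 9,310,000 / 0.86 = 10,825,581 BTU = 108.3 therm → 108.3 × $2.84 = $307.45; + 4 × $15.26 standing = $368.49
Heat pump: 9,310,000 BTU / 3412 = 2,729 kWh heat; / 2.94 = 928.1 kWh in → × $0.0935 = $86.78; + 4 × $21.34 standing = $172.14
Difference = |$368.49 − $172.14| = $196.35 ≈ $196

$196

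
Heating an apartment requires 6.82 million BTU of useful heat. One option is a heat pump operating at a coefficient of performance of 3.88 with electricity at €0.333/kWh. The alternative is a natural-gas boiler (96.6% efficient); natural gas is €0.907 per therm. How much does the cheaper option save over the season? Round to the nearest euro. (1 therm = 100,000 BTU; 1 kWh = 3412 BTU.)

Heat load = 6.82 × 10⁶ BTU = 6,820,000 BTU
Gas: input = 6,820,000 / 0.966 = 7,060,041 BTU = 70.6 therm → 70.6 × €0.907 = €64.03
Heat pump: 6,820,000 BTU / 3412 = 1,999 kWh heat; / 3.88 = 515.2 kWh in → × €0.333 = €171.55
Difference = |€64.03 − €171.55| = €107.51 ≈ €108

€108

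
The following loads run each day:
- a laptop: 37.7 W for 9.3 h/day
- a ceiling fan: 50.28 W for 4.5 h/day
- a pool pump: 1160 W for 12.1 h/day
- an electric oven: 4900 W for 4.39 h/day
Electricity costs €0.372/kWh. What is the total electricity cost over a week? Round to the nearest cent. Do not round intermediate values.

€94.07

laptop: 37.7 W × 9.3 h × 7 d = 2,454 Wh = 2.454 kWh
ceiling fan: 50.28 W × 4.5 h × 7 d = 1,584 Wh = 1.584 kWh
pool pump: 1160 W × 12.1 h × 7 d = 98,252 Wh = 98.25 kWh
electric oven: 4900 W × 4.39 h × 7 d = 150,577 Wh = 150.6 kWh
Total energy = 2.454 + 1.584 + 98.25 + 150.6 = 252.9 kWh
Cost = 252.9 kWh × €0.372 = €94.07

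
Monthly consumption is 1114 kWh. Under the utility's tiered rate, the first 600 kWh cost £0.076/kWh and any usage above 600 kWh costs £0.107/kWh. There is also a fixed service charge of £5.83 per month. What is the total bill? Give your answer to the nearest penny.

First 600 kWh × £0.076 = £45.60
Remaining 514 kWh × £0.107 = £55.00
Energy charge = £100.60; + service £5.83 = £106.43

£106.43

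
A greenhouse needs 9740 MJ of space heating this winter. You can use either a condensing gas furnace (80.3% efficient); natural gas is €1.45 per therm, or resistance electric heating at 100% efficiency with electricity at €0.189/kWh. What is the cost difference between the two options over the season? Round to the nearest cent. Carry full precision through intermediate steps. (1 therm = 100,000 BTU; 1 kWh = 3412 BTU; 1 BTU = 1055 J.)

€344.69

Heat load = 9740 MJ = 9,740,000,000 J / 1055 = 9,232,227 BTU
Gas: input = 9,232,227 / 0.803 = 11,497,170 BTU = 115 therm → 115 × €1.45 = €166.71
Electric: 9,232,227 BTU / 3412 = 2,706 kWh → × €0.189 = €511.40
Difference = |€166.71 − €511.40| = €344.69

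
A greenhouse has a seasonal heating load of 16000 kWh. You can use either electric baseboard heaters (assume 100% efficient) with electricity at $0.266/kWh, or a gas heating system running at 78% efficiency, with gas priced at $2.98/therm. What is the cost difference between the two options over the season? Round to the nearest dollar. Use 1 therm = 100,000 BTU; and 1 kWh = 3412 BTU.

Heat load = 16000 kWh × 3412 = 54,592,000 BTU
Gas: input = 54,592,000 / 0.78 = 69,989,744 BTU = 699.9 therm → 699.9 × $2.98 = $2,085.69
Electric: 54,592,000 BTU / 3412 = 16,000 kWh → × $0.266 = $4,256.00
Difference = |$2,085.69 − $4,256.00| = $2,170.31 ≈ $2170

$2170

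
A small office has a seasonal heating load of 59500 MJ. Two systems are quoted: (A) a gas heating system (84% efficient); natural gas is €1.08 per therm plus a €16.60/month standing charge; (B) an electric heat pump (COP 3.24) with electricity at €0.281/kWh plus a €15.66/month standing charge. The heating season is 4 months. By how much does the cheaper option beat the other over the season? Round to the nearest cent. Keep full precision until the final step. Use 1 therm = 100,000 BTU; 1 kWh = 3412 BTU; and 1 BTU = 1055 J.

Heat load = 59500 MJ = 59,500,000,000 J / 1055 = 56,398,104 BTU
Gas: input = 56,398,104 / 0.840 = 67,140,600 BTU = 671.4 therm → 671.4 × €1.08 = €725.12; + 4 × €16.60 standing = €791.52
Heat pump: 56,398,104 BTU / 3412 = 16,530 kWh heat; / 3.24 = 5,102 kWh in → × €0.281 = €1,433.56; + 4 × €15.66 standing = €1,496.20
Difference = |€791.52 − €1,496.20| = €704.68

€704.68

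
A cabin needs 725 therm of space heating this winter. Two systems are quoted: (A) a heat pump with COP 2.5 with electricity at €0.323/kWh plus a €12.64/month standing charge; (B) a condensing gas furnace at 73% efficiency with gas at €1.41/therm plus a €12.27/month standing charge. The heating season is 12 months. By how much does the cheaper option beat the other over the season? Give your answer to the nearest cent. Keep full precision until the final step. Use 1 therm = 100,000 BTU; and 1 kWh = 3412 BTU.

€1349.41

Heat load = 725 therm × 100,000 = 72,500,000 BTU
Gas: input = 72,500,000 / 0.73 = 99,315,068 BTU = 993.2 therm → 993.2 × €1.41 = €1,400.34; + 12 × €12.27 standing = €1,547.58
Heat pump: 72,500,000 BTU / 3412 = 21,250 kWh heat; / 2.5 = 8,499 kWh in → × €0.323 = €2,745.31; + 12 × €12.64 standing = €2,896.99
Difference = |€1,547.58 − €2,896.99| = €1,349.41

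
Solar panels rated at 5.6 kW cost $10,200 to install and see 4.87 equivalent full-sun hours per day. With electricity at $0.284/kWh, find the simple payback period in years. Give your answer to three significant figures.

3.61 years

Daily generation = 5.6 kW × 4.87 h = 27.27 kWh
Annual generation = 27.27 × 365 = 9954.3 kWh
Annual savings = 9954.3 × $0.284 = $2,827.02
Payback = $10,200 / $2,827.02 = 3.61 years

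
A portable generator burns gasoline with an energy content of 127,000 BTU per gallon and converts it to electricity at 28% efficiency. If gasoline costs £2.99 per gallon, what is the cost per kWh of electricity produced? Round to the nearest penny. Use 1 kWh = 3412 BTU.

Electrical output per gallon = 127,000 BTU × 0.28 / 3412 BTU/kWh = 10.42 kWh
Cost per kWh = £2.99 / 10.42 kWh = £0.287

£0.29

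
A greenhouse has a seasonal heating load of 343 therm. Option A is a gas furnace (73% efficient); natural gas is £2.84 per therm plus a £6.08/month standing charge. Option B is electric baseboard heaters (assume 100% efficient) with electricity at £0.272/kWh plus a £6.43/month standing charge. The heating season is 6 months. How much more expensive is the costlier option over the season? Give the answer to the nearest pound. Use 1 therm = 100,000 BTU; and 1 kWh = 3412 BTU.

Heat load = 343 therm × 100,000 = 34,300,000 BTU
Gas: input = 34,300,000 / 0.73 = 46,986,301 BTU = 469.9 therm → 469.9 × £2.84 = £1,334.41; + 6 × £6.08 standing = £1,370.89
Electric: 34,300,000 BTU / 3412 = 10,050 kWh → × £0.272 = £2,734.35; + 6 × £6.43 standing = £2,772.93
Difference = |£1,370.89 − £2,772.93| = £1,402.04 ≈ £1402

£1402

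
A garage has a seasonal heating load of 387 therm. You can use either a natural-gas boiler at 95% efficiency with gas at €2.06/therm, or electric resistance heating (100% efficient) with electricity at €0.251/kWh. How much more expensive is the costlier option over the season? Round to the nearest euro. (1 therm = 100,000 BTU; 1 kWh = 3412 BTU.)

Heat load = 387 therm × 100,000 = 38,700,000 BTU
Gas: input = 38,700,000 / 0.95 = 40,736,842 BTU = 407.4 therm → 407.4 × €2.06 = €839.18
Electric: 38,700,000 BTU / 3412 = 11,340 kWh → × €0.251 = €2,846.92
Difference = |€839.18 − €2,846.92| = €2,007.74 ≈ €2008

€2008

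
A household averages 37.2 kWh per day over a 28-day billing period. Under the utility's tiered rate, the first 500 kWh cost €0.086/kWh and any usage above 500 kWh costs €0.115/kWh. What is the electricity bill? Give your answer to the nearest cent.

€105.28

Usage = 37.2 kWh/day × 28 days = 1041.6 kWh
First 500 kWh × €0.086 = €43.00
Remaining 541.6 kWh × €0.115 = €62.28
Total = €105.28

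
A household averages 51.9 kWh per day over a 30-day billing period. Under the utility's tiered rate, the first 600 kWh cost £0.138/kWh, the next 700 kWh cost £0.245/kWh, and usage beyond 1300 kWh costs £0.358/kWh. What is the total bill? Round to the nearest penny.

£346.31

Usage = 51.9 kWh/day × 30 days = 1557 kWh
First 600 kWh × £0.138 = £82.80
Next 700 kWh × £0.245 = £171.50
Remaining 257 kWh × £0.358 = £92.01
Total = £346.31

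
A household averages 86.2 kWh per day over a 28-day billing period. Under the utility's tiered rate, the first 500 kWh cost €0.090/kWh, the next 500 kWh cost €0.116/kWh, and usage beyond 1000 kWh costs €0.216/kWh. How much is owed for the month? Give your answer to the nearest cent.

Usage = 86.2 kWh/day × 28 days = 2413.6 kWh
First 500 kWh × €0.090 = €45.00
Next 500 kWh × €0.116 = €58.00
Remaining 1413.6 kWh × €0.216 = €305.34
Total = €408.34

€408.34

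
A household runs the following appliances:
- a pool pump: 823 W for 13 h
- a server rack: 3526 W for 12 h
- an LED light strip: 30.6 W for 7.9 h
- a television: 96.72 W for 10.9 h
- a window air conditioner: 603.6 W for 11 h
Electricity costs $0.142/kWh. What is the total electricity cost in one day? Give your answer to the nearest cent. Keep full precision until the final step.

$8.65

pool pump: 823 W × 13 h = 10,699 Wh = 10.7 kWh
server rack: 3526 W × 12 h = 42,312 Wh = 42.31 kWh
LED light strip: 30.6 W × 7.9 h = 242 Wh = 0.2417 kWh
television: 96.72 W × 10.9 h = 1,054 Wh = 1.054 kWh
window air conditioner: 603.6 W × 11 h = 6,640 Wh = 6.64 kWh
Total energy = 10.7 + 42.31 + 0.2417 + 1.054 + 6.64 = 60.95 kWh
Cost = 60.95 kWh × $0.142 = $8.65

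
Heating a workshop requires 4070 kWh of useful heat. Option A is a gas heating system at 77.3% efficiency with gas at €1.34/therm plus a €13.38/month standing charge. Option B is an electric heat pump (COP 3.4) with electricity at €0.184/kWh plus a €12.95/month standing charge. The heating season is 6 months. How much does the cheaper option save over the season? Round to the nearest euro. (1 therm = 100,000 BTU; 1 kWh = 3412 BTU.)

Heat load = 4070 kWh × 3412 = 13,886,840 BTU
Gas: input = 13,886,840 / 0.773 = 17,964,864 BTU = 179.6 therm → 179.6 × €1.34 = €240.73; + 6 × €13.38 standing = €321.01
Heat pump: 13,886,840 BTU / 3412 = 4,070 kWh heat; / 3.4 = 1,197 kWh in → × €0.184 = €220.26; + 6 × €12.95 standing = €297.96
Difference = |€321.01 − €297.96| = €23.05 ≈ €23

€23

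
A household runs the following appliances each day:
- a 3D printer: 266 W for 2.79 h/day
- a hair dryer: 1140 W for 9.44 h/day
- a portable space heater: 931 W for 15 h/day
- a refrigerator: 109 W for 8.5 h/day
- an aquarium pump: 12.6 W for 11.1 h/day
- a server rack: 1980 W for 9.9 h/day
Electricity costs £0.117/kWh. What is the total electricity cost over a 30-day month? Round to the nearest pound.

£162

3D printer: 266 W × 2.79 h × 30 d = 22,264 Wh = 22.26 kWh
hair dryer: 1140 W × 9.44 h × 30 d = 322,848 Wh = 322.8 kWh
portable space heater: 931 W × 15 h × 30 d = 418,950 Wh = 418.9 kWh
refrigerator: 109 W × 8.5 h × 30 d = 27,795 Wh = 27.8 kWh
aquarium pump: 12.6 W × 11.1 h × 30 d = 4,196 Wh = 4.196 kWh
server rack: 1980 W × 9.9 h × 30 d = 588,060 Wh = 588.1 kWh
Total energy = 22.26 + 322.8 + 418.9 + 27.8 + 4.196 + 588.1 = 1,384 kWh
Cost = 1,384 kWh × £0.117 = £161.94 ≈ £162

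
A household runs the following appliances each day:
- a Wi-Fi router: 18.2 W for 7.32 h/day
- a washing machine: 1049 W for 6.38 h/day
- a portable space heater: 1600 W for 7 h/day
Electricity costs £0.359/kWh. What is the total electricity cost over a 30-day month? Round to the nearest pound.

Wi-Fi router: 18.2 W × 7.32 h × 30 d = 3,997 Wh = 3.997 kWh
washing machine: 1049 W × 6.38 h × 30 d = 200,779 Wh = 200.8 kWh
portable space heater: 1600 W × 7 h × 30 d = 336,000 Wh = 336 kWh
Total energy = 3.997 + 200.8 + 336 = 540.8 kWh
Cost = 540.8 kWh × £0.359 = £194.14 ≈ £194

£194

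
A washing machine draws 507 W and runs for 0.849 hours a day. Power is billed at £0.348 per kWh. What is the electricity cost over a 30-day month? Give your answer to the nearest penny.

£4.49

Energy = 507 W × 0.849 h/day × 30 days = 12,913 Wh = 12.91 kWh
Cost = 12.91 kWh × £0.348/kWh = £4.49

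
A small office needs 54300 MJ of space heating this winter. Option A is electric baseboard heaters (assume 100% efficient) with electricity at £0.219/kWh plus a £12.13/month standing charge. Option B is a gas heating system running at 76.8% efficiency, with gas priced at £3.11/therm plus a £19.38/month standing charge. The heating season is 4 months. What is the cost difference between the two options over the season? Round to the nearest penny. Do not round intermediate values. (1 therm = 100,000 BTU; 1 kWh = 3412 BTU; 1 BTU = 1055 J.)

Heat load = 54300 MJ = 54,300,000,000 J / 1055 = 51,469,194 BTU
Gas: input = 51,469,194 / 0.768 = 67,017,180 BTU = 670.2 therm → 670.2 × £3.11 = £2,084.23; + 4 × £19.38 standing = £2,161.75
Electric: 51,469,194 BTU / 3412 = 15,080 kWh → × £0.219 = £3,303.56; + 4 × £12.13 standing = £3,352.08
Difference = |£2,161.75 − £3,352.08| = £1,190.33

£1190.33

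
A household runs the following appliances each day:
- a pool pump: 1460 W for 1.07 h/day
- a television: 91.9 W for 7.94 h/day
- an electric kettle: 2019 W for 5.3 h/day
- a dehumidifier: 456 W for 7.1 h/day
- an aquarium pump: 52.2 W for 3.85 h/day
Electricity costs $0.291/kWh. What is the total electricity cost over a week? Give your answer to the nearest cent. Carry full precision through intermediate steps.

pool pump: 1460 W × 1.07 h × 7 d = 10,935 Wh = 10.94 kWh
television: 91.9 W × 7.94 h × 7 d = 5,108 Wh = 5.108 kWh
electric kettle: 2019 W × 5.3 h × 7 d = 74,905 Wh = 74.9 kWh
dehumidifier: 456 W × 7.1 h × 7 d = 22,663 Wh = 22.66 kWh
aquarium pump: 52.2 W × 3.85 h × 7 d = 1,407 Wh = 1.407 kWh
Total energy = 10.94 + 5.108 + 74.9 + 22.66 + 1.407 = 115 kWh
Cost = 115 kWh × $0.291 = $33.47

$33.47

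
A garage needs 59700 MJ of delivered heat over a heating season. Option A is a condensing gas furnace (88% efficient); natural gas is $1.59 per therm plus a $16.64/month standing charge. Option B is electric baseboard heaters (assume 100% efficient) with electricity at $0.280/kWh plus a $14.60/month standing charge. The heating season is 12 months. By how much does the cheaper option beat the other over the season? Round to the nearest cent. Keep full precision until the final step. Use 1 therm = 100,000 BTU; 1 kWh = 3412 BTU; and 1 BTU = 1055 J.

Heat load = 59700 MJ = 59,700,000,000 J / 1055 = 56,587,678 BTU
Gas: input = 56,587,678 / 0.88 = 64,304,179 BTU = 643 therm → 643 × $1.59 = $1,022.44; + 12 × $16.64 standing = $1,222.12
Electric: 56,587,678 BTU / 3412 = 16,580 kWh → × $0.280 = $4,643.77; + 12 × $14.60 standing = $4,818.97
Difference = |$1,222.12 − $4,818.97| = $3,596.86

$3596.86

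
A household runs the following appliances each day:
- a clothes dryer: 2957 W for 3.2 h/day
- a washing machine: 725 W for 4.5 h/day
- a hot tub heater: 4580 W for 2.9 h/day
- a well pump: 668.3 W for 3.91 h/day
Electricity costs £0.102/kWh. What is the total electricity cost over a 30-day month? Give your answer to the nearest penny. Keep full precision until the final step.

clothes dryer: 2957 W × 3.2 h × 30 d = 283,872 Wh = 283.9 kWh
washing machine: 725 W × 4.5 h × 30 d = 97,875 Wh = 97.88 kWh
hot tub heater: 4580 W × 2.9 h × 30 d = 398,460 Wh = 398.5 kWh
well pump: 668.3 W × 3.91 h × 30 d = 78,392 Wh = 78.39 kWh
Total energy = 283.9 + 97.88 + 398.5 + 78.39 = 858.6 kWh
Cost = 858.6 kWh × £0.102 = £87.58

£87.58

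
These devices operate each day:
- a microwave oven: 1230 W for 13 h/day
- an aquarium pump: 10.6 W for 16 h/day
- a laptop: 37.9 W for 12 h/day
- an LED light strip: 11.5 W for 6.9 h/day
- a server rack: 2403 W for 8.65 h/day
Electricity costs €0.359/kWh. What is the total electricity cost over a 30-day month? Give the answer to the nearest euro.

microwave oven: 1230 W × 13 h × 30 d = 479,700 Wh = 479.7 kWh
aquarium pump: 10.6 W × 16 h × 30 d = 5,088 Wh = 5.088 kWh
laptop: 37.9 W × 12 h × 30 d = 13,644 Wh = 13.64 kWh
LED light strip: 11.5 W × 6.9 h × 30 d = 2,381 Wh = 2.381 kWh
server rack: 2403 W × 8.65 h × 30 d = 623,578 Wh = 623.6 kWh
Total energy = 479.7 + 5.088 + 13.64 + 2.381 + 623.6 = 1,124 kWh
Cost = 1,124 kWh × €0.359 = €403.66 ≈ €404

€404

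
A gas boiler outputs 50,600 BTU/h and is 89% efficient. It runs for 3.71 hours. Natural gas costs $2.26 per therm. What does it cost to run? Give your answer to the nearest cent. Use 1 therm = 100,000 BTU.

$4.77

Heat delivered = 50,600 BTU/h × 3.71 h = 187,726 BTU
Gas input = 187,726 / 0.89 = 210,928 BTU
= 210,928 / 100,000 = 2.109 therm
Cost = 2.109 × $2.26/therm = $4.77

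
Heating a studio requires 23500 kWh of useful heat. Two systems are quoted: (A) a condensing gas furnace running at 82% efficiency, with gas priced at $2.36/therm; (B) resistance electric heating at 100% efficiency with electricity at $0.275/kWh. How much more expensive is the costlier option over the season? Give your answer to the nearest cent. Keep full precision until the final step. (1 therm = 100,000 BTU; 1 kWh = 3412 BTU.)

Heat load = 23500 kWh × 3412 = 80,182,000 BTU
Gas: input = 80,182,000 / 0.82 = 97,782,927 BTU = 977.8 therm → 977.8 × $2.36 = $2,307.68
Electric: 80,182,000 BTU / 3412 = 23,500 kWh → × $0.275 = $6,462.50
Difference = |$2,307.68 − $6,462.50| = $4,154.82

$4154.82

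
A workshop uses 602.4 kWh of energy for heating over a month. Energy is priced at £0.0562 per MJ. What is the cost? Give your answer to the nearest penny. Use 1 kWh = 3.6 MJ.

£121.88

602.4 kWh × (3.6 MJ/kWh) = 2,169 MJ
Cost = 2,169 MJ × £0.0562/MJ = £121.88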